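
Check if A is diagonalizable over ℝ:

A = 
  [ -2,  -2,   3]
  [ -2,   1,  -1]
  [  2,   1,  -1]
Yes

Characteristic polynomial: det(λI - A) = λ³ + 2λ² - 10λ + 4
Testing integer divisors of the constant term: p(2) = 0, so (λ - 2) is a factor:
p(λ) = (λ - 2)(λ² + 4λ - 2)
λ² + 4λ - 2 = 0  ⇒  λ = (-4 ± √((4)² - 4·(-2)))/2 = (-4 ± √(24))/2
  = -2 + √6,  -2 - √6
Eigenvalues: 2, -2 + √6, -2 - √6  (≈ 2, 0.4495, -4.449)
The two irrational eigenvalues are distinct (simple), so each has alg. mult. = geom. mult. = 1.
λ=2: alg. mult. = 1, geom. mult. = 3 - rank(A - (2)I) = 3 - 2 = 1
Sum of geometric multiplicities equals n, so A has n independent eigenvectors.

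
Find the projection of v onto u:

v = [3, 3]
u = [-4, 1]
v·u = (3)(-4) + (3)(1) = -9
u·u = (-4)² + (1)² = 17
proj_u(v) = (v·u / u·u) × u = (-9/17) × u

proj_u(v) = [36/17, -9/17]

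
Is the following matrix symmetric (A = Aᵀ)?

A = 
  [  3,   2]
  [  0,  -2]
No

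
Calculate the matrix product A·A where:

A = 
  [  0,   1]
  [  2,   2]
A² = A·A:
A²[1,1] = (0)(0) + (1)(2) = 2
A²[1,2] = (0)(1) + (1)(2) = 2
A²[2,1] = (2)(0) + (2)(2) = 4
A²[2,2] = (2)(1) + (2)(2) = 6
A² = 
  [  2,   2]
  [  4,   6]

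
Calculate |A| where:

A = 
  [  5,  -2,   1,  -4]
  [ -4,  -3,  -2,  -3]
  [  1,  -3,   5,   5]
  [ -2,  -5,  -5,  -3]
-1066

Cofactor expansion along row 1: det(A) = a₁₁M₁₁ - a₁₂M₁₂ + a₁₃M₁₃ - a₁₄M₁₄

M₁₁ = det[[-3, -2, -3]; [-3, 5, 5]; [-5, -5, -3]]
  = (-3)·((5)(-3) - (5)(-5)) - (-2)·((-3)(-3) - (5)(-5)) + (-3)·((-3)(-5) - (5)(-5))
  = (-3)(10) - (-2)(34) + (-3)(40)
  = -82
M₁₂ = det[[-4, -2, -3]; [1, 5, 5]; [-2, -5, -3]]
  = (-4)·((5)(-3) - (5)(-5)) - (-2)·((1)(-3) - (5)(-2)) + (-3)·((1)(-5) - (5)(-2))
  = (-4)(10) - (-2)(7) + (-3)(5)
  = -41
M₁₃ = det[[-4, -3, -3]; [1, -3, 5]; [-2, -5, -3]]
  = (-4)·((-3)(-3) - (5)(-5)) - (-3)·((1)(-3) - (5)(-2)) + (-3)·((1)(-5) - (-3)(-2))
  = (-4)(34) - (-3)(7) + (-3)(-11)
  = -82
M₁₄ = det[[-4, -3, -2]; [1, -3, 5]; [-2, -5, -5]]
  = (-4)·((-3)(-5) - (5)(-5)) - (-3)·((1)(-5) - (5)(-2)) + (-2)·((1)(-5) - (-3)(-2))
  = (-4)(40) - (-3)(5) + (-2)(-11)
  = -123

det(A) = (5)(-82) - (-2)(-41) + (1)(-82) - (-4)(-123) = -1066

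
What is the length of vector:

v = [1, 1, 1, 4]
4.359

||v||₂ = √((1)² + (1)² + (1)² + (4)²) = √19 = 4.359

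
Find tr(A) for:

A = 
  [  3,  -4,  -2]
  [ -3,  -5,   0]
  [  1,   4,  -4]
-6

tr(A) = 3 + -5 + -4 = -6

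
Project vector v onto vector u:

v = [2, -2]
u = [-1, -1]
v·u = (2)(-1) + (-2)(-1) = 0
u·u = (-1)² + (-1)² = 2
proj_u(v) = (v·u / u·u) × u = (0/2) × u = (0) × u

proj_u(v) = [0, 0]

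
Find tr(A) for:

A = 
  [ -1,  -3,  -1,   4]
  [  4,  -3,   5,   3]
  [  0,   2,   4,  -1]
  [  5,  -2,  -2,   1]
1

tr(A) = -1 + -3 + 4 + 1 = 1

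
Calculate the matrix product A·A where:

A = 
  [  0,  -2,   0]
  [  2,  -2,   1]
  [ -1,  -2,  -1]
A² = A·A:
A²[1,1] = (0)(0) + (-2)(2) + (0)(-1) = -4
A²[1,2] = (0)(-2) + (-2)(-2) + (0)(-2) = 4
A²[1,3] = (0)(0) + (-2)(1) + (0)(-1) = -2
A²[2,1] = (2)(0) + (-2)(2) + (1)(-1) = -5
A²[2,2] = (2)(-2) + (-2)(-2) + (1)(-2) = -2
A²[2,3] = (2)(0) + (-2)(1) + (1)(-1) = -3
A²[3,1] = (-1)(0) + (-2)(2) + (-1)(-1) = -3
A²[3,2] = (-1)(-2) + (-2)(-2) + (-1)(-2) = 8
A²[3,3] = (-1)(0) + (-2)(1) + (-1)(-1) = -1
A² = 
  [ -4,   4,  -2]
  [ -5,  -2,  -3]
  [ -3,   8,  -1]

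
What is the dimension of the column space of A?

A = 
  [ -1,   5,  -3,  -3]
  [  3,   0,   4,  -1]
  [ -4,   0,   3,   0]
Row reduce:
R2 → R2 + (3)·R1
R3 → R3 - (4)·R1
R3 → R3 + (4/3)·R2
REF = 
  [  -1,    5,   -3,   -3]
  [   0,   15,   -5,  -10]
  [   0,    0, 25/3, -4/3]
Pivot columns: 1, 2, 3 → 3 pivots.
dim(Col(A)) = number of pivot columns = 3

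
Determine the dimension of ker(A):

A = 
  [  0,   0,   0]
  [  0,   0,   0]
nullity(A) = 3

Row reduce:
(no row operations needed)
REF = 
  [  0,   0,   0]
  [  0,   0,   0]
Pivot columns: none → 0 pivots.
rank(A) = 0, so nullity(A) = 3 - 0 = 3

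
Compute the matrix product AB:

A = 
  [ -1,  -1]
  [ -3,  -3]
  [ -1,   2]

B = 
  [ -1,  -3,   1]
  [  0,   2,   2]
AB = 
  [  1,   1,  -3]
  [  3,   3,  -9]
  [  1,   7,   3]

A is 3×2 and B is 2×3, so AB is 3×3. Each entry is (row of A)·(column of B):
AB[1,1] = (-1)(-1) + (-1)(0) = 1
AB[1,2] = (-1)(-3) + (-1)(2) = 1
AB[1,3] = (-1)(1) + (-1)(2) = -3
AB[2,1] = (-3)(-1) + (-3)(0) = 3
AB[2,2] = (-3)(-3) + (-3)(2) = 3
AB[2,3] = (-3)(1) + (-3)(2) = -9
AB[3,1] = (-1)(-1) + (2)(0) = 1
AB[3,2] = (-1)(-3) + (2)(2) = 7
AB[3,3] = (-1)(1) + (2)(2) = 3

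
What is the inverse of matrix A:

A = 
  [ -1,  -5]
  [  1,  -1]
det(A) = (-1)(-1) - (-5)(1) = 6
For a 2×2 matrix, A⁻¹ = (1/det(A)) · [[d, -b], [-c, a]]
    = (1/6) · [[-1, 5], [-1, -1]]

A⁻¹ = 
  [-1/6,  5/6]
  [-1/6, -1/6]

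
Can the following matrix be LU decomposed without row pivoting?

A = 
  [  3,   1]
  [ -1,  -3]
Yes.
A[1,1] = 3 ≠ 0, so Gaussian elimination proceeds without a row swap: multiplier ℓ₂₁ = (-1)/(3) = -1/3, and U[2,2] = -3 - (-1/3)(1) = -8/3.
L = 
  [   1,    0]
  [-1/3,    1]
U = 
  [   3,    1]
  [   0, -8/3]
Check row 2 of LU: [(-1/3)(3), (-1/3)(1) + (-8/3)] = [-1, -3] = row 2 of A ✓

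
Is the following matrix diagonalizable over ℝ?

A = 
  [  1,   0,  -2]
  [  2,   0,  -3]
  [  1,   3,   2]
No

Characteristic polynomial: det(λI - A) = λ³ - 3λ² + 13λ + 3
By the rational root theorem any rational root is an integer dividing 3; none of those is a root, so p(λ) has no rational roots and hence (being an irreducible cubic) no repeated roots.
Discriminant of the cubic: Δ = -9292
Δ < 0 ⇒ one real eigenvalue and a complex-conjugate pair: λ ≈ 1.609 + 3.334i, 1.609 - 3.334i, -0.2189
Has complex eigenvalues (not diagonalizable over ℝ).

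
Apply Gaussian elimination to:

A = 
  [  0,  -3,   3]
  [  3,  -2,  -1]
Row operations:
Swap R1 ↔ R2

Resulting echelon form:
REF = 
  [  3,  -2,  -1]
  [  0,  -3,   3]

Rank = 2 (number of non-zero pivot rows).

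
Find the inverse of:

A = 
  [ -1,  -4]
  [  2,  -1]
det(A) = (-1)(-1) - (-4)(2) = 9
For a 2×2 matrix, A⁻¹ = (1/det(A)) · [[d, -b], [-c, a]]
    = (1/9) · [[-1, 4], [-2, -1]]

A⁻¹ = 
  [-1/9,  4/9]
  [-2/9, -1/9]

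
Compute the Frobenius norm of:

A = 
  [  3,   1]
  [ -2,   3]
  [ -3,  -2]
||A||_F = 6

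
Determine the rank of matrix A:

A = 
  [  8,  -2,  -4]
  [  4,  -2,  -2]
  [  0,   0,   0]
rank(A) = 2

Row reduce:
R2 → R2 - (1/2)·R1
REF = 
  [  8,  -2,  -4]
  [  0,  -1,   0]
  [  0,   0,   0]
Pivot columns: 1, 2 → 2 pivots.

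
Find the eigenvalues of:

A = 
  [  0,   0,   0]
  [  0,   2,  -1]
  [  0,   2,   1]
λ = 0, (3 + i√7)/2, (3 - i√7)/2  (≈ 0, 1.5 + 1.323i, 1.5 - 1.323i)

Characteristic polynomial: det(λI - A) = λ³ - 3λ² + 4λ
The constant term is 0, so λ = 0 is a root: p(λ) = λ(λ² - 3λ + 4)
λ² - 3λ + 4 = 0  ⇒  λ = (3 ± √((-3)² - 4·(4)))/2 = (3 ± √(-7))/2
  = (3 + i√7)/2,  (3 - i√7)/2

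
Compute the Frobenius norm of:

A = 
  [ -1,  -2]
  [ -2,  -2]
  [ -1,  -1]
||A||_F = 3.873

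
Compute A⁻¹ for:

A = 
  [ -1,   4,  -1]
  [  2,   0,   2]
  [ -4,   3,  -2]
det(A) = (-1)·((0)(-2) - (2)(3)) - (4)·((2)(-2) - (2)(-4)) + (-1)·((2)(3) - (0)(-4))
  = (-1)(-6) - (4)(4) + (-1)(6)
  = -16
det(A) = -16 ≠ 0, so A is invertible.

Cofactors Cᵢⱼ = (-1)ⁱ⁺ʲ·Mᵢⱼ:
C = 
  [ -6,  -4,   6]
  [  5,  -2, -13]
  [  8,   0,  -8]

adj(A) = Cᵀ:
adj(A) = 
  [ -6,   5,   8]
  [ -4,  -2,   0]
  [  6, -13,  -8]

A⁻¹ = (-1/16) · adj(A):
A⁻¹ = 
  [  3/8, -5/16,  -1/2]
  [  1/4,   1/8,     0]
  [ -3/8, 13/16,   1/2]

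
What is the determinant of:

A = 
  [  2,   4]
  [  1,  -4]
For a 2×2 matrix, det = ad - bc = (2)(-4) - (4)(1) = -12

det(A) = -12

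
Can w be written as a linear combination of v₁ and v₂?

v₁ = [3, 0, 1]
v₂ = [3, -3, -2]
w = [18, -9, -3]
Yes

Form the augmented matrix and row-reduce:
[v₁|v₂|w] = 
  [  3,   3,  18]
  [  0,  -3,  -9]
  [  1,  -2,  -3]
R3 → R3 - (1/3)·R1
R3 → R3 - (1)·R2
REF = 
  [  3,   3,  18]
  [  0,  -3,  -9]
  [  0,   0,   0]

No row of the form [0 0 | nonzero], so the system is consistent. Back-substitution gives c₁ = 3, c₂ = 3: w = (3)·v₁ + (3)·v₂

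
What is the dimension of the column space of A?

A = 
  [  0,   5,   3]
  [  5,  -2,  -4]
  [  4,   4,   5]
dim(Col(A)) = 3

Row reduce:
Swap R1 ↔ R2
R3 → R3 - (4/5)·R1
R3 → R3 - (28/25)·R2
REF = 
  [     5,     -2,     -4]
  [     0,      5,      3]
  [     0,      0, 121/25]
Pivot columns: 1, 2, 3 → 3 pivots.
dim(Col(A)) = number of pivot columns = 3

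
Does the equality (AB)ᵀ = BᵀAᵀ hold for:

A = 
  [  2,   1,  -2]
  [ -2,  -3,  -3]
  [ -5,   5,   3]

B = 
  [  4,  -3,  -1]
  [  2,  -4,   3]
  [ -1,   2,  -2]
Yes

(AB)ᵀ = 
  [ 12, -11, -13]
  [-14,  12,   1]
  [  5,  -1,  14]

BᵀAᵀ = 
  [ 12, -11, -13]
  [-14,  12,   1]
  [  5,  -1,  14]

Both sides are equal — this is the standard identity (AB)ᵀ = BᵀAᵀ, which holds for all A, B.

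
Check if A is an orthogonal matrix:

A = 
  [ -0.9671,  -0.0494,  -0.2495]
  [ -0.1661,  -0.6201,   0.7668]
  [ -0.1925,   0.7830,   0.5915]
Yes

AᵀA = 
  [  0.9999,   0,   0.0001]
  [  0,   1.0001,   0]
  [  0.0001,   0,   1.0001]
≈ I (equal to I up to the 4-dp rounding of the entries)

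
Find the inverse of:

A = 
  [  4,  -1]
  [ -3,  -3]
det(A) = (4)(-3) - (-1)(-3) = -15
For a 2×2 matrix, A⁻¹ = (1/det(A)) · [[d, -b], [-c, a]]
    = (-1/15) · [[-3, 1], [3, 4]]

A⁻¹ = 
  [  1/5, -1/15]
  [ -1/5, -4/15]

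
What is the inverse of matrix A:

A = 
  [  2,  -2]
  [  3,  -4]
det(A) = (2)(-4) - (-2)(3) = -2
For a 2×2 matrix, A⁻¹ = (1/det(A)) · [[d, -b], [-c, a]]
    = (-1/2) · [[-4, 2], [-3, 2]]

A⁻¹ = 
  [  2,  -1]
  [3/2,  -1]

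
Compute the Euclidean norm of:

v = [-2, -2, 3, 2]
4.583

||v||₂ = √((-2)² + (-2)² + (3)² + (2)²) = √21 = 4.583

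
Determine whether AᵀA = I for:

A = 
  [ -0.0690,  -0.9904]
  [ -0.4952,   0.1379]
No

AᵀA = 
  [  0.2500,   0]
  [  0,   0.9999]
≠ I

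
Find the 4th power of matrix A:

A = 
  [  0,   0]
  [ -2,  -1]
A^4 = 
  [  0,   0]
  [  2,   1]

A² = A·A:
A²[1,1] = (0)(0) + (0)(-2) = 0
A²[1,2] = (0)(0) + (0)(-1) = 0
A²[2,1] = (-2)(0) + (-1)(-2) = 2
A²[2,2] = (-2)(0) + (-1)(-1) = 1
A² = 
  [  0,   0]
  [  2,   1]

A^3 = A^2·A:
A^3[1,1] = (0)(0) + (0)(-2) = 0
A^3[1,2] = (0)(0) + (0)(-1) = 0
A^3[2,1] = (2)(0) + (1)(-2) = -2
A^3[2,2] = (2)(0) + (1)(-1) = -1
A^3 = 
  [  0,   0]
  [ -2,  -1]

A^4 = A^3·A:
A^4[1,1] = (0)(0) + (0)(-2) = 0
A^4[1,2] = (0)(0) + (0)(-1) = 0
A^4[2,1] = (-2)(0) + (-1)(-2) = 2
A^4[2,2] = (-2)(0) + (-1)(-1) = 1
A^4 = 
  [  0,   0]
  [  2,   1]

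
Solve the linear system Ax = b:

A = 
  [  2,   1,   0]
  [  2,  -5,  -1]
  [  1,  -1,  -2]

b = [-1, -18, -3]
Row reduce the augmented matrix [A|b]:
R2 → R2 - (1)·R1
R3 → R3 - (1/2)·R1
R3 → R3 - (1/4)·R2
REF = 
  [   2,    1,    0,   -1]
  [   0,   -6,   -1,  -17]
  [   0,    0, -7/4,  7/4]

Back-substitution:
x₃ = (7/4) / (-7/4) = -1
x₂ = (-17 - (-1)(-1)) / (-6) = 3
x₁ = (-1 - (1)(3) - (0)(-1)) / 2 = -2

x = [-2, 3, -1]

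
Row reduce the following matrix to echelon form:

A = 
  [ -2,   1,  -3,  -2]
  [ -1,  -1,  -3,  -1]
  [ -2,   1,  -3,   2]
Row operations:
R2 → R2 - (1/2)·R1
R3 → R3 - (1)·R1

Resulting echelon form:
REF = 
  [  -2,    1,   -3,   -2]
  [   0, -3/2, -3/2,    0]
  [   0,    0,    0,    4]

Rank = 3 (number of non-zero pivot rows).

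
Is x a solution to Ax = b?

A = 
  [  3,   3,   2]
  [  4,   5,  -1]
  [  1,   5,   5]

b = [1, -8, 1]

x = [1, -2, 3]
No

Ax = [3, -9, 6] ≠ b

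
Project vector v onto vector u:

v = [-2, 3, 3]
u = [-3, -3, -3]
v·u = (-2)(-3) + (3)(-3) + (3)(-3) = -12
u·u = (-3)² + (-3)² + (-3)² = 27
proj_u(v) = (v·u / u·u) × u = (-12/27) × u = (-4/9) × u

proj_u(v) = [4/3, 4/3, 4/3]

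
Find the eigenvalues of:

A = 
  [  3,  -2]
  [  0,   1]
tr(A) = 4, det(A) = 3
Characteristic polynomial: λ² - tr(A)λ + det(A) = λ² - 4λ + 3
λ² - 4λ + 3 = (λ - 1)(λ - 3)

λ = 3, 1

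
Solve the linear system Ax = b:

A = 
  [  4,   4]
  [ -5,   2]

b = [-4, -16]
x = [2, -3]

Row reduce the augmented matrix [A|b]:
R2 → R2 + (5/4)·R1
REF = 
  [  4,   4,  -4]
  [  0,   7, -21]

Back-substitution:
x₂ = (-21) / 7 = -3
x₁ = (-4 - (4)(-3)) / 4 = 2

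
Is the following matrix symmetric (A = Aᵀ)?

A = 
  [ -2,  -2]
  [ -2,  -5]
Yes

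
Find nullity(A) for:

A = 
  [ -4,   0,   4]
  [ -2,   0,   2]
nullity(A) = 2

Row reduce:
R2 → R2 - (1/2)·R1
REF = 
  [ -4,   0,   4]
  [  0,   0,   0]
Pivot columns: 1 → 1 pivot.
rank(A) = 1, so nullity(A) = 3 - 1 = 2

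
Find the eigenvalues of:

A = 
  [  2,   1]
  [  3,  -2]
λ = √7, -√7  (≈ 2.646, -2.646)

tr(A) = 0, det(A) = -7
Characteristic polynomial: λ² - tr(A)λ + det(A) = λ² - 7
λ² - 7 = 0  ⇒  λ = (0 ± √((0)² - 4·(-7)))/2 = (0 ± √(28))/2
  = √7,  -√7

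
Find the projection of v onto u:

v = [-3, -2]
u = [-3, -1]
v·u = (-3)(-3) + (-2)(-1) = 11
u·u = (-3)² + (-1)² = 10
proj_u(v) = (v·u / u·u) × u = (11/10) × u

proj_u(v) = [-33/10, -11/10]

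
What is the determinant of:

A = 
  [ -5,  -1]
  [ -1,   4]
-21

For a 2×2 matrix, det = ad - bc = (-5)(4) - (-1)(-1) = -21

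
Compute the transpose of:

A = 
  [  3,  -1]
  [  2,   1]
Aᵀ = 
  [  3,   2]
  [ -1,   1]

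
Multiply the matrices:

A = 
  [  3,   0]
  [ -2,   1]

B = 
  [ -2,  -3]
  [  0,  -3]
AB = 
  [ -6,  -9]
  [  4,   3]

A is 2×2 and B is 2×2, so AB is 2×2. Each entry is (row of A)·(column of B):
AB[1,1] = (3)(-2) + (0)(0) = -6
AB[1,2] = (3)(-3) + (0)(-3) = -9
AB[2,1] = (-2)(-2) + (1)(0) = 4
AB[2,2] = (-2)(-3) + (1)(-3) = 3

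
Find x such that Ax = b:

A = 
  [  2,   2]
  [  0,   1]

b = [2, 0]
x = [1, 0]

Row reduce the augmented matrix [A|b]:
(already in echelon form)
REF = 
  [  2,   2,   2]
  [  0,   1,   0]

Back-substitution:
x₂ = 0 / 1 = 0
x₁ = (2 - (2)(0)) / 2 = 1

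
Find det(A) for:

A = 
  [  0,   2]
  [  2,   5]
For a 2×2 matrix, det = ad - bc = (0)(5) - (2)(2) = -4

det(A) = -4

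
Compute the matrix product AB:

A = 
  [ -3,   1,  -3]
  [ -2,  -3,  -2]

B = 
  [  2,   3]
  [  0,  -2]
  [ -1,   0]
AB = 
  [ -3, -11]
  [ -2,   0]

A is 2×3 and B is 3×2, so AB is 2×2. Each entry is (row of A)·(column of B):
AB[1,1] = (-3)(2) + (1)(0) + (-3)(-1) = -3
AB[1,2] = (-3)(3) + (1)(-2) + (-3)(0) = -11
AB[2,1] = (-2)(2) + (-3)(0) + (-2)(-1) = -2
AB[2,2] = (-2)(3) + (-3)(-2) + (-2)(0) = 0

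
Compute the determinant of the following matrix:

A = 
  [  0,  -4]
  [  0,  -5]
0

For a 2×2 matrix, det = ad - bc = (0)(-5) - (-4)(0) = 0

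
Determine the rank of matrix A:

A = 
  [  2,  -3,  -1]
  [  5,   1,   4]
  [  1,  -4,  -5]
Row reduce:
R2 → R2 - (5/2)·R1
R3 → R3 - (1/2)·R1
R3 → R3 + (5/17)·R2
REF = 
  [     2,     -3,     -1]
  [     0,   17/2,   13/2]
  [     0,      0, -44/17]
Pivot columns: 1, 2, 3 → 3 pivots.

rank(A) = 3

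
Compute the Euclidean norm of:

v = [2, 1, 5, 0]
5.477

||v||₂ = √((2)² + (1)² + (5)² + (0)²) = √30 = 5.477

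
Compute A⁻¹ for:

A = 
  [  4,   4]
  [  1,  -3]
det(A) = (4)(-3) - (4)(1) = -16
For a 2×2 matrix, A⁻¹ = (1/det(A)) · [[d, -b], [-c, a]]
    = (-1/16) · [[-3, -4], [-1, 4]]

A⁻¹ = 
  [3/16,  1/4]
  [1/16, -1/4]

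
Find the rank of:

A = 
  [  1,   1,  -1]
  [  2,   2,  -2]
Row reduce:
R2 → R2 - (2)·R1
REF = 
  [  1,   1,  -1]
  [  0,   0,   0]
Pivot columns: 1 → 1 pivot.

rank(A) = 1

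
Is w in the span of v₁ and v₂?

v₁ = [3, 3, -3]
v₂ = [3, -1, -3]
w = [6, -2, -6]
Yes

Form the augmented matrix and row-reduce:
[v₁|v₂|w] = 
  [  3,   3,   6]
  [  3,  -1,  -2]
  [ -3,  -3,  -6]
R2 → R2 - (1)·R1
R3 → R3 + (1)·R1
REF = 
  [  3,   3,   6]
  [  0,  -4,  -8]
  [  0,   0,   0]

No row of the form [0 0 | nonzero], so the system is consistent. Back-substitution gives c₁ = 0, c₂ = 2: w = (0)·v₁ + (2)·v₂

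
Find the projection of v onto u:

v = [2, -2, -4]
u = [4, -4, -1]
v·u = (2)(4) + (-2)(-4) + (-4)(-1) = 20
u·u = (4)² + (-4)² + (-1)² = 33
proj_u(v) = (v·u / u·u) × u = (20/33) × u

proj_u(v) = [80/33, -80/33, -20/33]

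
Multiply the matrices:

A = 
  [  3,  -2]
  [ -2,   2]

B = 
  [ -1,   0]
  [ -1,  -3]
AB = 
  [ -1,   6]
  [  0,  -6]

A is 2×2 and B is 2×2, so AB is 2×2. Each entry is (row of A)·(column of B):
AB[1,1] = (3)(-1) + (-2)(-1) = -1
AB[1,2] = (3)(0) + (-2)(-3) = 6
AB[2,1] = (-2)(-1) + (2)(-1) = 0
AB[2,2] = (-2)(0) + (2)(-3) = -6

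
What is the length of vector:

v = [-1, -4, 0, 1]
4.243

||v||₂ = √((-1)² + (-4)² + (0)² + (1)²) = √18 = 4.243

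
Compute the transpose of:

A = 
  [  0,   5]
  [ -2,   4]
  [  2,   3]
Aᵀ = 
  [  0,  -2,   2]
  [  5,   4,   3]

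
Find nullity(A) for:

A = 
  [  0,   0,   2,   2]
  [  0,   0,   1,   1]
nullity(A) = 3

Row reduce:
R2 → R2 - (1/2)·R1
REF = 
  [  0,   0,   2,   2]
  [  0,   0,   0,   0]
Pivot columns: 3 → 1 pivot.
rank(A) = 1, so nullity(A) = 4 - 1 = 3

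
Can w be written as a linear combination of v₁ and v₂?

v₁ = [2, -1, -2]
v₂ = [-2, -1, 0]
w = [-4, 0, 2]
Yes

Form the augmented matrix and row-reduce:
[v₁|v₂|w] = 
  [  2,  -2,  -4]
  [ -1,  -1,   0]
  [ -2,   0,   2]
R2 → R2 + (1/2)·R1
R3 → R3 + (1)·R1
R3 → R3 - (1)·R2
REF = 
  [  2,  -2,  -4]
  [  0,  -2,  -2]
  [  0,   0,   0]

No row of the form [0 0 | nonzero], so the system is consistent. Back-substitution gives c₁ = -1, c₂ = 1: w = (-1)·v₁ + (1)·v₂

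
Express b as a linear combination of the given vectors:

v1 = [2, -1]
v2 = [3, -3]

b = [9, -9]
c1 = 0, c2 = 3

b = 0·v1 + 3·v2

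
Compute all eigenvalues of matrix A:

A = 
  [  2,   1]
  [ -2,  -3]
tr(A) = -1, det(A) = -4
Characteristic polynomial: λ² - tr(A)λ + det(A) = λ² + λ - 4
λ² + λ - 4 = 0  ⇒  λ = (-1 ± √((1)² - 4·(-4)))/2 = (-1 ± √(17))/2
  = (-1 + √17)/2,  (-1 - √17)/2

λ = (-1 + √17)/2, (-1 - √17)/2  (≈ 1.562, -2.562)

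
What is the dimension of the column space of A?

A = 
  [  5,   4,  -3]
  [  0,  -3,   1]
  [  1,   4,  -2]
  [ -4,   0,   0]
Row reduce:
R3 → R3 - (1/5)·R1
R4 → R4 + (4/5)·R1
R3 → R3 + (16/15)·R2
R4 → R4 + (16/15)·R2
R4 → R4 - (4)·R3
REF = 
  [   5,    4,   -3]
  [   0,   -3,    1]
  [   0,    0, -1/3]
  [   0,    0,    0]
Pivot columns: 1, 2, 3 → 3 pivots.
dim(Col(A)) = number of pivot columns = 3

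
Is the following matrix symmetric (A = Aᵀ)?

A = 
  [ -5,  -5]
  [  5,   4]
No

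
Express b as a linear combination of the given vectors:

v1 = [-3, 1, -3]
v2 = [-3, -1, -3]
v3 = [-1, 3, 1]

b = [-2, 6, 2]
c1 = 0, c2 = 0, c3 = 2

b = 0·v1 + 0·v2 + 2·v3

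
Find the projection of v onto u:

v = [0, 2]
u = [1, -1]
v·u = (0)(1) + (2)(-1) = -2
u·u = (1)² + (-1)² = 2
proj_u(v) = (v·u / u·u) × u = (-2/2) × u = (-1) × u

proj_u(v) = [-1, 1]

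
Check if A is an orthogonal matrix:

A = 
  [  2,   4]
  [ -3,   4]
No

AᵀA = 
  [ 13,  -4]
  [ -4,  32]
≠ I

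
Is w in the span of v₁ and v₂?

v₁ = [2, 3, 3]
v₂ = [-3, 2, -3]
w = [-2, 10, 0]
Yes

Form the augmented matrix and row-reduce:
[v₁|v₂|w] = 
  [  2,  -3,  -2]
  [  3,   2,  10]
  [  3,  -3,   0]
R2 → R2 - (3/2)·R1
R3 → R3 - (3/2)·R1
R3 → R3 - (3/13)·R2
REF = 
  [   2,   -3,   -2]
  [   0, 13/2,   13]
  [   0,    0,    0]

No row of the form [0 0 | nonzero], so the system is consistent. Back-substitution gives c₁ = 2, c₂ = 2: w = (2)·v₁ + (2)·v₂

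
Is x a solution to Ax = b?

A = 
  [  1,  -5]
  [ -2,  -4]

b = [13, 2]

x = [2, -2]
No

Ax = [12, 4] ≠ b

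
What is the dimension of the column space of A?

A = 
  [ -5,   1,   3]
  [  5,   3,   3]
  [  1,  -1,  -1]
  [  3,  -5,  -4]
dim(Col(A)) = 3

Row reduce:
R2 → R2 + (1)·R1
R3 → R3 + (1/5)·R1
R4 → R4 + (3/5)·R1
R3 → R3 + (1/5)·R2
R4 → R4 + (11/10)·R2
R4 → R4 - (11/2)·R3
REF = 
  [ -5,   1,   3]
  [  0,   4,   6]
  [  0,   0, 4/5]
  [  0,   0,   0]
Pivot columns: 1, 2, 3 → 3 pivots.
dim(Col(A)) = number of pivot columns = 3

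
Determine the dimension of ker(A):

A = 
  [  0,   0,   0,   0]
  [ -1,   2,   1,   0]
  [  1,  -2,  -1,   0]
nullity(A) = 3

Row reduce:
Swap R1 ↔ R2
R3 → R3 + (1)·R1
REF = 
  [ -1,   2,   1,   0]
  [  0,   0,   0,   0]
  [  0,   0,   0,   0]
Pivot columns: 1 → 1 pivot.
rank(A) = 1, so nullity(A) = 4 - 1 = 3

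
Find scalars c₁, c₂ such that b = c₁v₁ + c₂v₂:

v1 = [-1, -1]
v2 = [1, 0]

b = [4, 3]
c1 = -3, c2 = 1

b = -3·v1 + 1·v2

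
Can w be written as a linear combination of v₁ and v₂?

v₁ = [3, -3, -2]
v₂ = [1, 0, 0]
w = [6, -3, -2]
Yes

Form the augmented matrix and row-reduce:
[v₁|v₂|w] = 
  [  3,   1,   6]
  [ -3,   0,  -3]
  [ -2,   0,  -2]
R2 → R2 + (1)·R1
R3 → R3 + (2/3)·R1
R3 → R3 - (2/3)·R2
REF = 
  [  3,   1,   6]
  [  0,   1,   3]
  [  0,   0,   0]

No row of the form [0 0 | nonzero], so the system is consistent. Back-substitution gives c₁ = 1, c₂ = 3: w = (1)·v₁ + (3)·v₂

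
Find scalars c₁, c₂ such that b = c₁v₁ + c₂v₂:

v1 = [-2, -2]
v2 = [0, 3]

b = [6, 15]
c1 = -3, c2 = 3

b = -3·v1 + 3·v2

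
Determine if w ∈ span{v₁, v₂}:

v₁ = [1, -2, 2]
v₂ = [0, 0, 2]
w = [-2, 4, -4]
Yes

Form the augmented matrix and row-reduce:
[v₁|v₂|w] = 
  [  1,   0,  -2]
  [ -2,   0,   4]
  [  2,   2,  -4]
R2 → R2 + (2)·R1
R3 → R3 - (2)·R1
Swap R2 ↔ R3
REF = 
  [  1,   0,  -2]
  [  0,   2,   0]
  [  0,   0,   0]

No row of the form [0 0 | nonzero], so the system is consistent. Back-substitution gives c₁ = -2, c₂ = 0: w = (-2)·v₁ + (0)·v₂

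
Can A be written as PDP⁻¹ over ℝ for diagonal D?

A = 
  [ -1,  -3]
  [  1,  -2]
No

tr(A) = -3, det(A) = 5
Characteristic polynomial: λ² - tr(A)λ + det(A) = λ² + 3λ + 5
λ² + 3λ + 5 = 0  ⇒  λ = (-3 ± √((3)² - 4·(5)))/2 = (-3 ± √(-11))/2
  = (-3 + i√11)/2,  (-3 - i√11)/2
Eigenvalues: (-3 + i√11)/2, (-3 - i√11)/2  (≈ -1.5 + 1.658i, -1.5 - 1.658i)
Has complex eigenvalues (not diagonalizable over ℝ).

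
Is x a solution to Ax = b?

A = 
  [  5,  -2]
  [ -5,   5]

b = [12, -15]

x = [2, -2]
No

Ax = [14, -20] ≠ b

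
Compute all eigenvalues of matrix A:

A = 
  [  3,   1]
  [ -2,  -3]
tr(A) = 0, det(A) = -7
Characteristic polynomial: λ² - tr(A)λ + det(A) = λ² - 7
λ² - 7 = 0  ⇒  λ = (0 ± √((0)² - 4·(-7)))/2 = (0 ± √(28))/2
  = √7,  -√7

λ = √7, -√7  (≈ 2.646, -2.646)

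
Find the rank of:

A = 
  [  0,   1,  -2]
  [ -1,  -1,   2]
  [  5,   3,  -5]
Row reduce:
Swap R1 ↔ R2
R3 → R3 + (5)·R1
R3 → R3 + (2)·R2
REF = 
  [ -1,  -1,   2]
  [  0,   1,  -2]
  [  0,   0,   1]
Pivot columns: 1, 2, 3 → 3 pivots.

rank(A) = 3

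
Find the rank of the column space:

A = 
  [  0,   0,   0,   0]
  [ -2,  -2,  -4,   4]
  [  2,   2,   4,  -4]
Row reduce:
Swap R1 ↔ R2
R3 → R3 + (1)·R1
REF = 
  [ -2,  -2,  -4,   4]
  [  0,   0,   0,   0]
  [  0,   0,   0,   0]
Pivot columns: 1 → 1 pivot.
dim(Col(A)) = number of pivot columns = 1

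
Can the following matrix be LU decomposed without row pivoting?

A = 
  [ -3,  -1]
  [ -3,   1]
Yes.
A[1,1] = -3 ≠ 0, so Gaussian elimination proceeds without a row swap: multiplier ℓ₂₁ = (-3)/(-3) = 1, and U[2,2] = 1 - (1)(-1) = 2.
L = 
  [  1,   0]
  [  1,   1]
U = 
  [ -3,  -1]
  [  0,   2]
Check row 2 of LU: [(1)(-3), (1)(-1) + 2] = [-3, 1] = row 2 of A ✓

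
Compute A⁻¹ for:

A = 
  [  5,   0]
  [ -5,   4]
det(A) = (5)(4) - (0)(-5) = 20
For a 2×2 matrix, A⁻¹ = (1/det(A)) · [[d, -b], [-c, a]]
    = (1/20) · [[4, 0], [5, 5]]

A⁻¹ = 
  [1/5,   0]
  [1/4, 1/4]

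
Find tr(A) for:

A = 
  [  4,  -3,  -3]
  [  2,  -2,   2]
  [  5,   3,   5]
7

tr(A) = 4 + -2 + 5 = 7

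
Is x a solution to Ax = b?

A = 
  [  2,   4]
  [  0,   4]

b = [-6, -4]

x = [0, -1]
No

Ax = [-4, -4] ≠ b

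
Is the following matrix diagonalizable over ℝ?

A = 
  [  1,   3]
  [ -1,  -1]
No

tr(A) = 0, det(A) = 2
Characteristic polynomial: λ² - tr(A)λ + det(A) = λ² + 2
λ² + 2 = 0  ⇒  λ = (0 ± √((0)² - 4·(2)))/2 = (0 ± √(-8))/2
  = i√2,  -i√2
Eigenvalues: i√2, -i√2  (≈ 0 + 1.414i, 0 - 1.414i)
Has complex eigenvalues (not diagonalizable over ℝ).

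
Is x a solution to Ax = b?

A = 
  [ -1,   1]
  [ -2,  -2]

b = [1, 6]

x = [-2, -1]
Yes

Ax = [1, 6] = b ✓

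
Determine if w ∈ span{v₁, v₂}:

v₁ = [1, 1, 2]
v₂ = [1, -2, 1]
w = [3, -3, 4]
Yes

Form the augmented matrix and row-reduce:
[v₁|v₂|w] = 
  [  1,   1,   3]
  [  1,  -2,  -3]
  [  2,   1,   4]
R2 → R2 - (1)·R1
R3 → R3 - (2)·R1
R3 → R3 - (1/3)·R2
REF = 
  [  1,   1,   3]
  [  0,  -3,  -6]
  [  0,   0,   0]

No row of the form [0 0 | nonzero], so the system is consistent. Back-substitution gives c₁ = 1, c₂ = 2: w = (1)·v₁ + (2)·v₂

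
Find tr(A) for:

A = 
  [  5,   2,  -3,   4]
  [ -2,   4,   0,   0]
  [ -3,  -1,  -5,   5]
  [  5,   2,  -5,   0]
4

tr(A) = 5 + 4 + -5 + 0 = 4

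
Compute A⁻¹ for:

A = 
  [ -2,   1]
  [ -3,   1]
det(A) = (-2)(1) - (1)(-3) = 1
For a 2×2 matrix, A⁻¹ = (1/det(A)) · [[d, -b], [-c, a]]
    = (1) · [[1, -1], [3, -2]]

A⁻¹ = 
  [  1,  -1]
  [  3,  -2]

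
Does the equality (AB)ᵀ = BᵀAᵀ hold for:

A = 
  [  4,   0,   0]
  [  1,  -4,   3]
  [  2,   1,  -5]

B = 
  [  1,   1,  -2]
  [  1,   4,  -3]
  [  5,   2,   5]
Yes

(AB)ᵀ = 
  [  4,  12, -22]
  [  4,  -9,  -4]
  [ -8,  25, -32]

BᵀAᵀ = 
  [  4,  12, -22]
  [  4,  -9,  -4]
  [ -8,  25, -32]

Both sides are equal — this is the standard identity (AB)ᵀ = BᵀAᵀ, which holds for all A, B.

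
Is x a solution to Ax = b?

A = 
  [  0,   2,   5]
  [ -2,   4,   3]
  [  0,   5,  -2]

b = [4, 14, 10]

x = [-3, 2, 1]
No

Ax = [9, 17, 8] ≠ b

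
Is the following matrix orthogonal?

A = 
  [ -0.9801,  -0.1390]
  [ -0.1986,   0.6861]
No

AᵀA = 
  [  1,   0]
  [  0,   0.4901]
≠ I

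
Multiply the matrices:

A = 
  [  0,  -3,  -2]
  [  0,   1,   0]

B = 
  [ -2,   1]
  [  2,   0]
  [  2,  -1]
AB = 
  [-10,   2]
  [  2,   0]

A is 2×3 and B is 3×2, so AB is 2×2. Each entry is (row of A)·(column of B):
AB[1,1] = (0)(-2) + (-3)(2) + (-2)(2) = -10
AB[1,2] = (0)(1) + (-3)(0) + (-2)(-1) = 2
AB[2,1] = (0)(-2) + (1)(2) + (0)(2) = 2
AB[2,2] = (0)(1) + (1)(0) + (0)(-1) = 0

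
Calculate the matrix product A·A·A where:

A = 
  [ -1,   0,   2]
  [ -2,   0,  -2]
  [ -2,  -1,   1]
A² = A·A:
A²[1,1] = (-1)(-1) + (0)(-2) + (2)(-2) = -3
A²[1,2] = (-1)(0) + (0)(0) + (2)(-1) = -2
A²[1,3] = (-1)(2) + (0)(-2) + (2)(1) = 0
A²[2,1] = (-2)(-1) + (0)(-2) + (-2)(-2) = 6
A²[2,2] = (-2)(0) + (0)(0) + (-2)(-1) = 2
A²[2,3] = (-2)(2) + (0)(-2) + (-2)(1) = -6
A²[3,1] = (-2)(-1) + (-1)(-2) + (1)(-2) = 2
A²[3,2] = (-2)(0) + (-1)(0) + (1)(-1) = -1
A²[3,3] = (-2)(2) + (-1)(-2) + (1)(1) = -1
A² = 
  [ -3,  -2,   0]
  [  6,   2,  -6]
  [  2,  -1,  -1]

A^3 = A^2·A:
A^3[1,1] = (-3)(-1) + (-2)(-2) + (0)(-2) = 7
A^3[1,2] = (-3)(0) + (-2)(0) + (0)(-1) = 0
A^3[1,3] = (-3)(2) + (-2)(-2) + (0)(1) = -2
A^3[2,1] = (6)(-1) + (2)(-2) + (-6)(-2) = 2
A^3[2,2] = (6)(0) + (2)(0) + (-6)(-1) = 6
A^3[2,3] = (6)(2) + (2)(-2) + (-6)(1) = 2
A^3[3,1] = (2)(-1) + (-1)(-2) + (-1)(-2) = 2
A^3[3,2] = (2)(0) + (-1)(0) + (-1)(-1) = 1
A^3[3,3] = (2)(2) + (-1)(-2) + (-1)(1) = 5
A^3 = 
  [  7,   0,  -2]
  [  2,   6,   2]
  [  2,   1,   5]

Therefore
A^3 = 
  [  7,   0,  -2]
  [  2,   6,   2]
  [  2,   1,   5]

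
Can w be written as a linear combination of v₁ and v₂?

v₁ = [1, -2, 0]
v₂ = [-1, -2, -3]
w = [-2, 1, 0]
No

Form the augmented matrix and row-reduce:
[v₁|v₂|w] = 
  [  1,  -1,  -2]
  [ -2,  -2,   1]
  [  0,  -3,   0]
R2 → R2 + (2)·R1
R3 → R3 - (3/4)·R2
REF = 
  [  1,  -1,  -2]
  [  0,  -4,  -3]
  [  0,   0, 9/4]

Row 3 reads [0 0 | 9/4], i.e. 0 = 9/4, so the system is inconsistent and w ∉ span{v₁, v₂}.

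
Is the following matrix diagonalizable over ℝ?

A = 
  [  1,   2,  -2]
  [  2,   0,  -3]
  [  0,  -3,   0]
Yes

Characteristic polynomial: det(λI - A) = λ³ - λ² - 13λ - 3
Testing integer divisors of the constant term: p(-3) = 0, so (λ + 3) is a factor:
p(λ) = (λ + 3)(λ² - 4λ - 1)
λ² - 4λ - 1 = 0  ⇒  λ = (4 ± √((-4)² - 4·(-1)))/2 = (4 ± √(20))/2
  = 2 + √5,  2 - √5
Eigenvalues: -3, 2 + √5, 2 - √5  (≈ -3, 4.236, -0.2361)
The two irrational eigenvalues are distinct (simple), so each has alg. mult. = geom. mult. = 1.
λ=-3: alg. mult. = 1, geom. mult. = 3 - rank(A - (-3)I) = 3 - 2 = 1
Sum of geometric multiplicities equals n, so A has n independent eigenvectors.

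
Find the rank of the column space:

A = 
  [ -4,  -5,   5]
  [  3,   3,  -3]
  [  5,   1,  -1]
dim(Col(A)) = 2

Row reduce:
R2 → R2 + (3/4)·R1
R3 → R3 + (5/4)·R1
R3 → R3 - (7)·R2
REF = 
  [  -4,   -5,    5]
  [   0, -3/4,  3/4]
  [   0,    0,    0]
Pivot columns: 1, 2 → 2 pivots.
dim(Col(A)) = number of pivot columns = 2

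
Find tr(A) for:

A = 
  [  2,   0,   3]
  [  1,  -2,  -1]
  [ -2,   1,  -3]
-3

tr(A) = 2 + -2 + -3 = -3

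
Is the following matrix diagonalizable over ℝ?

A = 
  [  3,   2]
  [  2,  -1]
Yes

tr(A) = 2, det(A) = -7
Characteristic polynomial: λ² - tr(A)λ + det(A) = λ² - 2λ - 7
λ² - 2λ - 7 = 0  ⇒  λ = (2 ± √((-2)² - 4·(-7)))/2 = (2 ± √(32))/2
  = 1 + 2√2,  1 - 2√2
Eigenvalues: 1 + 2√2, 1 - 2√2  (≈ 3.828, -1.828)
The two irrational eigenvalues are distinct (simple), so each has alg. mult. = geom. mult. = 1.
Sum of geometric multiplicities equals n, so A has n independent eigenvectors.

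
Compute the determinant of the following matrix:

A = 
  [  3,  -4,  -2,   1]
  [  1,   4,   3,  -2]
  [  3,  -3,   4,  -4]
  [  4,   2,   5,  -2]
Cofactor expansion along row 1: det(A) = a₁₁M₁₁ - a₁₂M₁₂ + a₁₃M₁₃ - a₁₄M₁₄

M₁₁ = det[[4, 3, -2]; [-3, 4, -4]; [2, 5, -2]]
  = (4)·((4)(-2) - (-4)(5)) - (3)·((-3)(-2) - (-4)(2)) + (-2)·((-3)(5) - (4)(2))
  = (4)(12) - (3)(14) + (-2)(-23)
  = 52
M₁₂ = det[[1, 3, -2]; [3, 4, -4]; [4, 5, -2]]
  = (1)·((4)(-2) - (-4)(5)) - (3)·((3)(-2) - (-4)(4)) + (-2)·((3)(5) - (4)(4))
  = (1)(12) - (3)(10) + (-2)(-1)
  = -16
M₁₃ = det[[1, 4, -2]; [3, -3, -4]; [4, 2, -2]]
  = (1)·((-3)(-2) - (-4)(2)) - (4)·((3)(-2) - (-4)(4)) + (-2)·((3)(2) - (-3)(4))
  = (1)(14) - (4)(10) + (-2)(18)
  = -62
M₁₄ = det[[1, 4, 3]; [3, -3, 4]; [4, 2, 5]]
  = (1)·((-3)(5) - (4)(2)) - (4)·((3)(5) - (4)(4)) + (3)·((3)(2) - (-3)(4))
  = (1)(-23) - (4)(-1) + (3)(18)
  = 35

det(A) = (3)(52) - (-4)(-16) + (-2)(-62) - (1)(35) = 181

det(A) = 181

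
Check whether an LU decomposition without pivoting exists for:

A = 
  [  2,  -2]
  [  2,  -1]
Yes.
A[1,1] = 2 ≠ 0, so Gaussian elimination proceeds without a row swap: multiplier ℓ₂₁ = (2)/(2) = 1, and U[2,2] = -1 - (1)(-2) = 1.
L = 
  [  1,   0]
  [  1,   1]
U = 
  [  2,  -2]
  [  0,   1]
Check row 2 of LU: [(1)(2), (1)(-2) + 1] = [2, -1] = row 2 of A ✓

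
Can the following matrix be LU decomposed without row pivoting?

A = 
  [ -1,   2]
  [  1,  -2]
Yes.
A[1,1] = -1 ≠ 0, so Gaussian elimination proceeds without a row swap: multiplier ℓ₂₁ = (1)/(-1) = -1, and U[2,2] = -2 - (-1)(2) = 0.
L = 
  [  1,   0]
  [ -1,   1]
U = 
  [ -1,   2]
  [  0,   0]
Check row 2 of LU: [(-1)(-1), (-1)(2) + 0] = [1, -2] = row 2 of A ✓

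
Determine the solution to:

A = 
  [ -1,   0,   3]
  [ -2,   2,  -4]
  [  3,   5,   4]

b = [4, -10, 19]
Row reduce the augmented matrix [A|b]:
R2 → R2 - (2)·R1
R3 → R3 + (3)·R1
R3 → R3 - (5/2)·R2
REF = 
  [ -1,   0,   3,   4]
  [  0,   2, -10, -18]
  [  0,   0,  38,  76]

Back-substitution:
x₃ = 76 / 38 = 2
x₂ = (-18 - (-10)(2)) / 2 = 1
x₁ = (4 - (0)(1) - (3)(2)) / (-1) = 2

x = [2, 1, 2]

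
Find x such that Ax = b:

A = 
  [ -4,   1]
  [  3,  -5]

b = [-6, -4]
x = [2, 2]

Row reduce the augmented matrix [A|b]:
R2 → R2 + (3/4)·R1
REF = 
  [   -4,     1,    -6]
  [    0, -17/4, -17/2]

Back-substitution:
x₂ = (-17/2) / (-17/4) = 2
x₁ = (-6 - (1)(2)) / (-4) = 2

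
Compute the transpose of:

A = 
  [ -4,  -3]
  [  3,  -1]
Aᵀ = 
  [ -4,   3]
  [ -3,  -1]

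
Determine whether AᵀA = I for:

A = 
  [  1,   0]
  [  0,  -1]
Yes

AᵀA = 
  [  1,   0]
  [  0,   1]
= I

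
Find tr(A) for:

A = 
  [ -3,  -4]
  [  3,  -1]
-4

tr(A) = -3 + -1 = -4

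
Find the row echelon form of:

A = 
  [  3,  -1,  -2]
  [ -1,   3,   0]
Row operations:
R2 → R2 + (1/3)·R1

Resulting echelon form:
REF = 
  [   3,   -1,   -2]
  [   0,  8/3, -2/3]

Rank = 2 (number of non-zero pivot rows).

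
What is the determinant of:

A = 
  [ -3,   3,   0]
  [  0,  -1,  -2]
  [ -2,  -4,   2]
Cofactor expansion along row 1:
det(A) = (-3)·((-1)(2) - (-2)(-4)) - (3)·((0)(2) - (-2)(-2)) + (0)·((0)(-4) - (-1)(-2))
  = (-3)(-10) - (3)(-4) + (0)(-2)
  = 42

det(A) = 42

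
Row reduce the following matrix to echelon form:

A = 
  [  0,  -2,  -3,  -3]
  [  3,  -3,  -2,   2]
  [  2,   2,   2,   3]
Row operations:
Swap R1 ↔ R2
R3 → R3 - (2/3)·R1
R3 → R3 + (2)·R2

Resulting echelon form:
REF = 
  [    3,    -3,    -2,     2]
  [    0,    -2,    -3,    -3]
  [    0,     0,  -8/3, -13/3]

Rank = 3 (number of non-zero pivot rows).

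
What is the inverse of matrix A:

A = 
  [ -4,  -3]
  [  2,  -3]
det(A) = (-4)(-3) - (-3)(2) = 18
For a 2×2 matrix, A⁻¹ = (1/det(A)) · [[d, -b], [-c, a]]
    = (1/18) · [[-3, 3], [-2, -4]]

A⁻¹ = 
  [-1/6,  1/6]
  [-1/9, -2/9]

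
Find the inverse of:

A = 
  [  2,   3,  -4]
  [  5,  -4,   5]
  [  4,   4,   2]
det(A) = (2)·((-4)(2) - (5)(4)) - (3)·((5)(2) - (5)(4)) + (-4)·((5)(4) - (-4)(4))
  = (2)(-28) - (3)(-10) + (-4)(36)
  = -170
det(A) = -170 ≠ 0, so A is invertible.

Cofactors Cᵢⱼ = (-1)ⁱ⁺ʲ·Mᵢⱼ:
C = 
  [-28,  10,  36]
  [-22,  20,   4]
  [ -1, -30, -23]

adj(A) = Cᵀ:
adj(A) = 
  [-28, -22,  -1]
  [ 10,  20, -30]
  [ 36,   4, -23]

A⁻¹ = (-1/170) · adj(A):
A⁻¹ = 
  [ 14/85,  11/85,  1/170]
  [ -1/17,  -2/17,   3/17]
  [-18/85,  -2/85, 23/170]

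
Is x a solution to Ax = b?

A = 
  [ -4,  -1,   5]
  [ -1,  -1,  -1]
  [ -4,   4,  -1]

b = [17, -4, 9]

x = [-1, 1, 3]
No

Ax = [18, -3, 5] ≠ b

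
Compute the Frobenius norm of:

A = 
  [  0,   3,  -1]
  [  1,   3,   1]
||A||_F = 4.583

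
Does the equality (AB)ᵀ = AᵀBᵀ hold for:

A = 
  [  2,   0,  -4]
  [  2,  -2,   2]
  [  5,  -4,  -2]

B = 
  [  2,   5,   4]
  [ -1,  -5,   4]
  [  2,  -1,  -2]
No

(AB)ᵀ = 
  [ -4,  10,  10]
  [ 14,  18,  47]
  [ 16,  -4,   8]

AᵀBᵀ = 
  [ 34,   8,  -8]
  [-26,  -6,  10]
  [ -6, -14,  -6]

The two matrices differ, so (AB)ᵀ ≠ AᵀBᵀ in general. The correct identity is (AB)ᵀ = BᵀAᵀ.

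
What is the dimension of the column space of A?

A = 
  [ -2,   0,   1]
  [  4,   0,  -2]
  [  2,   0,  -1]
Row reduce:
R2 → R2 + (2)·R1
R3 → R3 + (1)·R1
REF = 
  [ -2,   0,   1]
  [  0,   0,   0]
  [  0,   0,   0]
Pivot columns: 1 → 1 pivot.
dim(Col(A)) = number of pivot columns = 1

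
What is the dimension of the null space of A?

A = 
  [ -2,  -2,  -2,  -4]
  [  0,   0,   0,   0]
nullity(A) = 3

Row reduce:
(no row operations needed)
REF = 
  [ -2,  -2,  -2,  -4]
  [  0,   0,   0,   0]
Pivot columns: 1 → 1 pivot.
rank(A) = 1, so nullity(A) = 4 - 1 = 3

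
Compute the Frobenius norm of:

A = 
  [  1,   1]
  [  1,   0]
||A||_F = 1.732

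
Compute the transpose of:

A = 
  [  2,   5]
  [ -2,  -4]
Aᵀ = 
  [  2,  -2]
  [  5,  -4]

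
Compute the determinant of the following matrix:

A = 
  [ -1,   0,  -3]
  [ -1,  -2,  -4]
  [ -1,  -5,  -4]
3

Cofactor expansion along row 1:
det(A) = (-1)·((-2)(-4) - (-4)(-5)) - (0)·((-1)(-4) - (-4)(-1)) + (-3)·((-1)(-5) - (-2)(-1))
  = (-1)(-12) - (0)(0) + (-3)(3)
  = 3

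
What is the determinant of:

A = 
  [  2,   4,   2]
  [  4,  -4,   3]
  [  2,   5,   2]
Cofactor expansion along row 1:
det(A) = (2)·((-4)(2) - (3)(5)) - (4)·((4)(2) - (3)(2)) + (2)·((4)(5) - (-4)(2))
  = (2)(-23) - (4)(2) + (2)(28)
  = 2

det(A) = 2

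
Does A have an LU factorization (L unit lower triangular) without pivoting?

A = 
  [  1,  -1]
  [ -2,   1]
Yes.
A[1,1] = 1 ≠ 0, so Gaussian elimination proceeds without a row swap: multiplier ℓ₂₁ = (-2)/(1) = -2, and U[2,2] = 1 - (-2)(-1) = -1.
L = 
  [  1,   0]
  [ -2,   1]
U = 
  [  1,  -1]
  [  0,  -1]
Check row 2 of LU: [(-2)(1), (-2)(-1) + (-1)] = [-2, 1] = row 2 of A ✓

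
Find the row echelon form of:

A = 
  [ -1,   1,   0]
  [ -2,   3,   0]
Row operations:
R2 → R2 - (2)·R1

Resulting echelon form:
REF = 
  [ -1,   1,   0]
  [  0,   1,   0]

Rank = 2 (number of non-zero pivot rows).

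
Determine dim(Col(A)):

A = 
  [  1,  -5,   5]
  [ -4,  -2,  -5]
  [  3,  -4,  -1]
dim(Col(A)) = 3

Row reduce:
R2 → R2 + (4)·R1
R3 → R3 - (3)·R1
R3 → R3 + (1/2)·R2
REF = 
  [    1,    -5,     5]
  [    0,   -22,    15]
  [    0,     0, -17/2]
Pivot columns: 1, 2, 3 → 3 pivots.
dim(Col(A)) = number of pivot columns = 3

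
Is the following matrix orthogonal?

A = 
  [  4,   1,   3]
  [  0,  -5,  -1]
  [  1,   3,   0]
No

AᵀA = 
  [ 17,   7,  12]
  [  7,  35,   8]
  [ 12,   8,  10]
≠ I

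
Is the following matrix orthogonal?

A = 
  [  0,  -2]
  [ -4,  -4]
No

AᵀA = 
  [ 16,  16]
  [ 16,  20]
≠ I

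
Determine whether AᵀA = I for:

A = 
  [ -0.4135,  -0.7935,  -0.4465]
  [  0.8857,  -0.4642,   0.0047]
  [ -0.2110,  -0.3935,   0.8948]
Yes

AᵀA = 
  [  1,   0,   0]
  [  0,   1,   0]
  [  0,   0,   1.0001]
≈ I (equal to I up to the 4-dp rounding of the entries)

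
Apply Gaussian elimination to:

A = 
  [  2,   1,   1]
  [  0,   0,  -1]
Row operations:
No row operations needed (already in echelon form).

Resulting echelon form:
REF = 
  [  2,   1,   1]
  [  0,   0,  -1]

Rank = 2 (number of non-zero pivot rows).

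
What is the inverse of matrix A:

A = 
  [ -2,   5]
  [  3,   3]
det(A) = (-2)(3) - (5)(3) = -21
For a 2×2 matrix, A⁻¹ = (1/det(A)) · [[d, -b], [-c, a]]
    = (-1/21) · [[3, -5], [-3, -2]]

A⁻¹ = 
  [-1/7, 5/21]
  [ 1/7, 2/21]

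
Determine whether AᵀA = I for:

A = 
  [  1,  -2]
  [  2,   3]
No

AᵀA = 
  [  5,   4]
  [  4,  13]
≠ I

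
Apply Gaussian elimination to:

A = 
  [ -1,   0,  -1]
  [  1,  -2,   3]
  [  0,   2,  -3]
Row operations:
R2 → R2 + (1)·R1
R3 → R3 + (1)·R2

Resulting echelon form:
REF = 
  [ -1,   0,  -1]
  [  0,  -2,   2]
  [  0,   0,  -1]

Rank = 3 (number of non-zero pivot rows).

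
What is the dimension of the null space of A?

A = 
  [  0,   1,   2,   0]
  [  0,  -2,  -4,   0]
nullity(A) = 3

Row reduce:
R2 → R2 + (2)·R1
REF = 
  [  0,   1,   2,   0]
  [  0,   0,   0,   0]
Pivot columns: 2 → 1 pivot.
rank(A) = 1, so nullity(A) = 4 - 1 = 3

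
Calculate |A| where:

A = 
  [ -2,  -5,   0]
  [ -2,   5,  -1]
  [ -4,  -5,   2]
Cofactor expansion along row 1:
det(A) = (-2)·((5)(2) - (-1)(-5)) - (-5)·((-2)(2) - (-1)(-4)) + (0)·((-2)(-5) - (5)(-4))
  = (-2)(5) - (-5)(-8) + (0)(30)
  = -50

det(A) = -50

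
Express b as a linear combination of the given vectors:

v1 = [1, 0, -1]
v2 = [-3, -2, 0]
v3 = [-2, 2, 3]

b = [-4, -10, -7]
c1 = 1, c2 = 3, c3 = -2

b = 1·v1 + 3·v2 + -2·v3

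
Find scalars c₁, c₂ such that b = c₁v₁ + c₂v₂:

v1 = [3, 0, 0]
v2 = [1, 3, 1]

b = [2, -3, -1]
c1 = 1, c2 = -1

b = 1·v1 + -1·v2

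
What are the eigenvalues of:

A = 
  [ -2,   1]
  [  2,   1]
tr(A) = -1, det(A) = -4
Characteristic polynomial: λ² - tr(A)λ + det(A) = λ² + λ - 4
λ² + λ - 4 = 0  ⇒  λ = (-1 ± √((1)² - 4·(-4)))/2 = (-1 ± √(17))/2
  = (-1 + √17)/2,  (-1 - √17)/2

λ = (-1 + √17)/2, (-1 - √17)/2  (≈ 1.562, -2.562)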